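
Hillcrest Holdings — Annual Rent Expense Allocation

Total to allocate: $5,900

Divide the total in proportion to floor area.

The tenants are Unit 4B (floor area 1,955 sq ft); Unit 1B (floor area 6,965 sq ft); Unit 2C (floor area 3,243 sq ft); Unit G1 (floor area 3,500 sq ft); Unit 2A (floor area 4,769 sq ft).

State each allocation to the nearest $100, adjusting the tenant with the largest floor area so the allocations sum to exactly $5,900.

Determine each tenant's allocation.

Unit 4B: $600 | Unit 1B: $2,000 | Unit 2C: $900 | Unit G1: $1,000 | Unit 2A: $1,400

Combined floor area = 1,955 + 6,965 + 3,243 + 3,500 + 4,769 = 20,432.
Raw shares: Unit 4B 564.53; Unit 1B 2,011.23; Unit 2C 936.46; Unit G1 1,010.67; Unit 2A 1,377.11.
After rounding ($100): Unit 4B $600; Unit 1B $2,000; Unit 2C $900; Unit G1 $1,000; Unit 2A $1,400. Sum = $5,900.
Sum already equals the total — no adjustment.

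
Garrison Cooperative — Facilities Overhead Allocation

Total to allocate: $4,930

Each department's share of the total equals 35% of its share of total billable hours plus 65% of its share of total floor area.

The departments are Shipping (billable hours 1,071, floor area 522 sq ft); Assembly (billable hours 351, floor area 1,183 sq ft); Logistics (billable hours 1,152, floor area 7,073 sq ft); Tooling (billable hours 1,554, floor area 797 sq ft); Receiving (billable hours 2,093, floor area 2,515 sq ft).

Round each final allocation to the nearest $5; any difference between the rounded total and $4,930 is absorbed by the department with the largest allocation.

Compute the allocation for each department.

Billable hours total 6,221; floor area total 12,090.
Composite weights (35% billable hours + 65% floor area): Shipping 0.0883; Assembly 0.0833; Logistics 0.4451; Tooling 0.1303; Receiving 0.2530.
Raw shares: Shipping 435.42; Assembly 410.91; Logistics 2,194.25; Tooling 642.28; Receiving 1,247.14.
Rounded to nearest $5: Shipping $435; Assembly $410; Logistics $2,195; Tooling $640; Receiving $1,245. Sum = $4,925.
Difference $4,930 − $4,925 = +$5 applied to largest allocation (Logistics): Logistics becomes $2,200.

Shipping: $435 | Assembly: $410 | Logistics: $2,200 | Tooling: $640 | Receiving: $1,245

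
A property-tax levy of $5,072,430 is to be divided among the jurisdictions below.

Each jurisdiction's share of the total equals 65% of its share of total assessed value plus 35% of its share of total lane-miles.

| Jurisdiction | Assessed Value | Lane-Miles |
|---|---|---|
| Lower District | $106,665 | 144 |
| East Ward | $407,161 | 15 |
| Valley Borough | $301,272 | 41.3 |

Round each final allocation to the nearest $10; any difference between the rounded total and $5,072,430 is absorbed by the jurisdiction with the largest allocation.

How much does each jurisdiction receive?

Assessed value total 815,098; lane-miles total 200.3.
Composite weights (65% assessed value + 35% lane-miles): Lower District 0.3367; East Ward 0.3509; Valley Borough 0.3124.
Proportional shares: Lower District 1,707,798.84; East Ward 1,779,922.15; Valley Borough 1,584,709.02.
After rounding ($10): Lower District $1,707,800; East Ward $1,779,920; Valley Borough $1,584,710. Sum = $5,072,430.
Rounded total matches; no reconciliation needed.

Lower District: $1,707,800 · East Ward: $1,779,920 · Valley Borough: $1,584,710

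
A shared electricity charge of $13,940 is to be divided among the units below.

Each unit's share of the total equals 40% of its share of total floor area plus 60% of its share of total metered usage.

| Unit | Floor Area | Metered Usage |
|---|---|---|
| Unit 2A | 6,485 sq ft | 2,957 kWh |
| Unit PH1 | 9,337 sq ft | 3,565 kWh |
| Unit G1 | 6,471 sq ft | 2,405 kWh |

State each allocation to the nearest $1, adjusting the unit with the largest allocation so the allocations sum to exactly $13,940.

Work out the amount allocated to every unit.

Totals — floor area 22,293, metered usage 8,927.
Combined weights (40% floor area + 60% metered usage): Unit 2A 0.3151; Unit PH1 0.4071; Unit G1 0.2778.
Proportional shares: Unit 2A 4,392.56; Unit PH1 5,675.57; Unit G1 3,871.87.
After rounding ($1): Unit 2A $4,393; Unit PH1 $5,676; Unit G1 $3,872. Sum = $13,941.
Difference $13,940 − $13,941 = −$1 applied to largest allocation (Unit PH1): Unit PH1 becomes $5,675.

Unit 2A: $4,393 · Unit PH1: $5,675 · Unit G1: $3,872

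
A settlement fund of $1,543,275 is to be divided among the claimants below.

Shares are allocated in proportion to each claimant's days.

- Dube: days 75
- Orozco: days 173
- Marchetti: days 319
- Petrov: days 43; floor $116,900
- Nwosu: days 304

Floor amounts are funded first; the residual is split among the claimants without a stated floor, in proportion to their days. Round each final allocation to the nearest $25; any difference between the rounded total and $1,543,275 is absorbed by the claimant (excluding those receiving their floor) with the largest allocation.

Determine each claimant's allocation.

Minimums first: Petrov $116,900. Remaining pool $1,426,375.
Remaining pool split over remaining days 871: Dube 122,822.19 → $122,825; Orozco 283,309.85 → $283,300; Marchetti 522,403.70 → $522,400; Nwosu 497,839.27 → $497,850.

Dube: $122,825; Orozco: $283,300; Marchetti: $522,400; Petrov: $116,900; Nwosu: $497,850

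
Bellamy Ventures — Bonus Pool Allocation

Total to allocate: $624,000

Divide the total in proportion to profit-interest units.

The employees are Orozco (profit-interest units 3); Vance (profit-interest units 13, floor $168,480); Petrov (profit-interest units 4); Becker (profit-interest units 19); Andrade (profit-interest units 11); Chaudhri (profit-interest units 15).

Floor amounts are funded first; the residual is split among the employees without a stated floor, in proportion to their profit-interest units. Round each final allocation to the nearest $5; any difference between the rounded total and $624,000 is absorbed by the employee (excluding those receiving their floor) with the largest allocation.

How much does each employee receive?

Fund the minimums — Vance $168,480. Balance $455,520.
Balance split over remaining profit-interest units 52: Orozco 26,280.00 → $26,280; Petrov 35,040.00 → $35,040; Becker 166,440.00 → $166,440; Andrade 96,360.00 → $96,360; Chaudhri 131,400.00 → $131,400.

Orozco: $26,280 · Vance: $168,480 · Petrov: $35,040 · Becker: $166,440 · Andrade: $96,360 · Chaudhri: $131,400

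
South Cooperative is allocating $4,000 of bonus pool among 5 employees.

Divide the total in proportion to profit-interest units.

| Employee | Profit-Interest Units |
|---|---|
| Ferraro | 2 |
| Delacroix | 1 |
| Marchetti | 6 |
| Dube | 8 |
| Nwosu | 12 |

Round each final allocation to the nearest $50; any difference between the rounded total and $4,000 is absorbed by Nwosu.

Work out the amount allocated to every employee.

Sum of profit-interest units: 29.
Proportional shares: Ferraro 2/29 × $4,000 = 275.86; Delacroix 1/29 × $4,000 = 137.93; Marchetti 6/29 × $4,000 = 827.59; Dube 8/29 × $4,000 = 1,103.45; Nwosu 12/29 × $4,000 = 1,655.17.
After rounding ($50): Ferraro $300; Delacroix $150; Marchetti $850; Dube $1,100; Nwosu $1,650. Sum = $4,050.
Difference $4,000 − $4,050 = −$50 applied to Nwosu: Nwosu becomes $1,600.

Ferraro: $300 | Delacroix: $150 | Marchetti: $850 | Dube: $1,100 | Nwosu: $1,600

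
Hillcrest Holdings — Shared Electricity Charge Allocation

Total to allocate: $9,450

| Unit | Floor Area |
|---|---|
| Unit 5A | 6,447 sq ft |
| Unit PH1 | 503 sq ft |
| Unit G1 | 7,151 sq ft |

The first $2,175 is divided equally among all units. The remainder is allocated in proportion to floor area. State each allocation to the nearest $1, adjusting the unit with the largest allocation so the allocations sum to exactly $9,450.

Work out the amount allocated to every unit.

Unit 5A: $4,051; Unit PH1: $985; Unit G1: $4,414

First tranche $2,175 split equally: $725 each.
Remainder $7,275 by floor area (total 14,101): Unit 5A 3,326.14 → $3,326; Unit PH1 259.51 → $260; Unit G1 3,689.35 → $3,689.
Totals: Unit 5A $725 + $3,326 = $4,051; Unit PH1 $725 + $260 = $985; Unit G1 $725 + $3,689 = $4,414.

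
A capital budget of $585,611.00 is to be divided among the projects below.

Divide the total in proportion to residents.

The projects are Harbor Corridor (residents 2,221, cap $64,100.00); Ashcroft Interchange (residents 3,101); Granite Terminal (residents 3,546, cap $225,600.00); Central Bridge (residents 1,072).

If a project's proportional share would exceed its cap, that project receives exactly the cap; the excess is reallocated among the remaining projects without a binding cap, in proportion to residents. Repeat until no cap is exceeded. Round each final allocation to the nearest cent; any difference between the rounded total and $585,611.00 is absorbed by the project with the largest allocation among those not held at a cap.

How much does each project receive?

Harbor Corridor: $64,100.00 · Ashcroft Interchange: $219,894.56 · Granite Terminal: $225,600.00 · Central Bridge: $76,016.44

Residents total: 9,940.
Unconstrained shares: Harbor Corridor 130,849.2989; Ashcroft Interchange 182,694.1359; Granite Terminal 208,911.1274; Central Bridge 63,156.4378.
Held at cap: Harbor Corridor ($64,100.00); remaining pool $521,511.00 reallocated over remaining residents 7,719.
Held at cap: Granite Terminal ($225,600.00); remaining pool $295,911.00 reallocated over remaining residents 4,173.
Shares after redistribution: Ashcroft Interchange 219,894.5629 → $219,894.56; Central Bridge 76,016.4371 → $76,016.44.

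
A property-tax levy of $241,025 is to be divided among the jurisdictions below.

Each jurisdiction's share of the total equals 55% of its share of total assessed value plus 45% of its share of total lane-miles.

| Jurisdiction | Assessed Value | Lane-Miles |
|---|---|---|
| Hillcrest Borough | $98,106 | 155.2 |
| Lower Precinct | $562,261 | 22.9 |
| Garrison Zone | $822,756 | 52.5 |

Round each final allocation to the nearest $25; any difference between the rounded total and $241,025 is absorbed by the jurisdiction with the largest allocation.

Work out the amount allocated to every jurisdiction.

Totals — assessed value 1,483,123, lane-miles 230.6.
Combined weights (55% assessed value + 45% lane-miles): Hillcrest Borough 0.3392; Lower Precinct 0.2532; Garrison Zone 0.4076.
Pro-rata amounts: Hillcrest Borough 81,766.20; Lower Precinct 61,026.60; Garrison Zone 98,232.20.
At nearest $25: Hillcrest Borough $81,775; Lower Precinct $61,025; Garrison Zone $98,225. Sum = $241,025.
No rounding difference to absorb.

Hillcrest Borough: $81,775 · Lower Precinct: $61,025 · Garrison Zone: $98,225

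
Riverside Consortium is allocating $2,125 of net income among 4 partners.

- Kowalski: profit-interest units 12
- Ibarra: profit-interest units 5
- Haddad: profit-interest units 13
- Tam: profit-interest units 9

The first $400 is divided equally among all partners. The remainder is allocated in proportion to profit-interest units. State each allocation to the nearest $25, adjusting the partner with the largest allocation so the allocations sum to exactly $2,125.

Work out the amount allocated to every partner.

First tranche $400 split equally: $100 each.
Remainder $1,725 by profit-interest units (total 39): Kowalski 530.77 → $525; Ibarra 221.15 → $225; Haddad 575.00 → $575; Tam 398.08 → $400.
Totals: Kowalski $100 + $525 = $625; Ibarra $100 + $225 = $325; Haddad $100 + $575 = $675; Tam $100 + $400 = $500.

Kowalski: $625; Ibarra: $325; Haddad: $675; Tam: $500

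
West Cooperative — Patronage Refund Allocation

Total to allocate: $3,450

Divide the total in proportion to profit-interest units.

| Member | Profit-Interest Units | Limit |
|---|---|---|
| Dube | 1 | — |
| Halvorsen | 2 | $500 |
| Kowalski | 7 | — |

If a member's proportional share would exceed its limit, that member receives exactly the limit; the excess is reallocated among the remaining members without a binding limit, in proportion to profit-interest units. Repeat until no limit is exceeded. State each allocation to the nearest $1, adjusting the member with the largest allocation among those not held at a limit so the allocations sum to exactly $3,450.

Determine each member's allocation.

Dube: $369 | Halvorsen: $500 | Kowalski: $2,581

Total profit-interest units = 10.
Pro-rata shares before constraints: Dube 345.00; Halvorsen 690.00; Kowalski 2,415.00.
Held at cap: Halvorsen ($500); remaining pool $2,950 reallocated over remaining profit-interest units 8.
Redistributed shares: Dube 368.75 → $369; Kowalski 2,581.25 → $2,581.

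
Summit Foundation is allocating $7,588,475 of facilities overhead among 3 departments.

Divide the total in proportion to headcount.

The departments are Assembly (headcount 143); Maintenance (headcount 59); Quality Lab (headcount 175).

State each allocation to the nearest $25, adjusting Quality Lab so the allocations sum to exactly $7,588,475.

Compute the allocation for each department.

Assembly: $2,878,375 · Maintenance: $1,187,575 · Quality Lab: $3,522,525

Combined headcount = 377.
Raw shares: Assembly 143/377 × $7,588,475 = 2,878,387.07; Maintenance 59/377 × $7,588,475 = 1,187,586.27; Quality Lab 175/377 × $7,588,475 = 3,522,501.66.
After rounding ($25): Assembly $2,878,375; Maintenance $1,187,575; Quality Lab $3,522,500. Sum = $7,588,450.
Difference $7,588,475 − $7,588,450 = +$25 applied to Quality Lab: Quality Lab becomes $3,522,525.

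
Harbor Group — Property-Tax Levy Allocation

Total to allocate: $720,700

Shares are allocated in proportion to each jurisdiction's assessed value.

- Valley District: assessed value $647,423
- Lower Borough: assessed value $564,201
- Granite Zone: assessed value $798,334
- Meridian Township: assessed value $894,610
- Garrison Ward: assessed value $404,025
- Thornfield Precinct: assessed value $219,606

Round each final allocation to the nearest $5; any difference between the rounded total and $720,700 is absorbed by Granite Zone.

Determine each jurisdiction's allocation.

Combined assessed value = 3,528,199.
Proportional shares: Valley District 647,423/3,528,199 × $720,700 = 132,248.14; Lower Borough 564,201/3,528,199 × $720,700 = 115,248.51; Granite Zone 798,334/3,528,199 × $720,700 = 163,074.51; Meridian Township 894,610/3,528,199 × $720,700 = 182,740.66; Garrison Ward 404,025/3,528,199 × $720,700 = 82,529.59; Thornfield Precinct 219,606/3,528,199 × $720,700 = 44,858.59.
Rounded to nearest $5: Valley District $132,250; Lower Borough $115,250; Granite Zone $163,075; Meridian Township $182,740; Garrison Ward $82,530; Thornfield Precinct $44,860. Sum = $720,705.
Difference $720,700 − $720,705 = −$5 applied to Granite Zone: Granite Zone becomes $163,070.

Valley District: $132,250; Lower Borough: $115,250; Granite Zone: $163,070; Meridian Township: $182,740; Garrison Ward: $82,530; Thornfield Precinct: $44,860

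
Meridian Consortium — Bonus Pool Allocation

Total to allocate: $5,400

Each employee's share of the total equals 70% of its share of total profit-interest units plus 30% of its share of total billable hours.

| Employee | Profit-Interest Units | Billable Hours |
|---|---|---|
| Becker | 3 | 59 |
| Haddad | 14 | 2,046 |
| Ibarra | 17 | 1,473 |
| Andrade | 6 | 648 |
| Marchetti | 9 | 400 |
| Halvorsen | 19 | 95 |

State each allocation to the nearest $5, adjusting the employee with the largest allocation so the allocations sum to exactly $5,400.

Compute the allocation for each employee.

Becker: $185 | Haddad: $1,480 | Ibarra: $1,450 | Andrade: $555 | Marchetti: $640 | Halvorsen: $1,090

Totals — profit-interest units 68, billable hours 4,721.
Combined weights (70% profit-interest units + 30% billable hours): Becker 0.0346; Haddad 0.2741; Ibarra 0.2686; Andrade 0.1029; Marchetti 0.1181; Halvorsen 0.2016.
Unrounded shares: Becker 187.01; Haddad 1,480.32; Ibarra 1,450.46; Andrade 555.89; Marchetti 637.55; Halvorsen 1,088.78.
After rounding ($5): Becker $185; Haddad $1,480; Ibarra $1,450; Andrade $555; Marchetti $640; Halvorsen $1,090. Sum = $5,400.
No rounding difference to absorb.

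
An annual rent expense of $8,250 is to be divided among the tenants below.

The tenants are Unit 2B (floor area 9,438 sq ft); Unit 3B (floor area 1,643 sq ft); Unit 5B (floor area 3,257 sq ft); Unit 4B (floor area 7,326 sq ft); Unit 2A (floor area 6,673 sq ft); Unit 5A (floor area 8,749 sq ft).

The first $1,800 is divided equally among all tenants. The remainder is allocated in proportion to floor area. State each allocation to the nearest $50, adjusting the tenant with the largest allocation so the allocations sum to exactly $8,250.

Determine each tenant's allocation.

$1,800 shared equally gives $300 per tenant.
Remainder $6,450 by floor area (total 37,086): Unit 2B 1,641.46 → $1,650; Unit 3B 285.75 → $300; Unit 5B 566.46 → $550; Unit 4B 1,274.14 → $1,250; Unit 2A 1,160.57 → $1,150; Unit 5A 1,521.63 → $1,500.
Rounding difference +$50 on remainder applied to Unit 2B.
Totals: Unit 2B $300 + $1,700 = $2,000; Unit 3B $300 + $300 = $600; Unit 5B $300 + $550 = $850; Unit 4B $300 + $1,250 = $1,550; Unit 2A $300 + $1,150 = $1,450; Unit 5A $300 + $1,500 = $1,800.

Unit 2B: $2,000 · Unit 3B: $600 · Unit 5B: $850 · Unit 4B: $1,550 · Unit 2A: $1,450 · Unit 5A: $1,800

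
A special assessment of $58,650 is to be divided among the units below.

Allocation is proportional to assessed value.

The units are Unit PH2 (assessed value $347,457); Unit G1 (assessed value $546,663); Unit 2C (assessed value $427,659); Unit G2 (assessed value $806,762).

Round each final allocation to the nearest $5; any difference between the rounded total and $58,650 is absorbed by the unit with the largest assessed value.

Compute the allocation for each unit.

Unit PH2: $9,575 | Unit G1: $15,065 | Unit 2C: $11,785 | Unit G2: $22,225

Assessed value total: 2,128,541.
Pro-rata amounts: Unit PH2 347,457/2,128,541 × $58,650 = 9,573.86; Unit G1 546,663/2,128,541 × $58,650 = 15,062.80; Unit 2C 427,659/2,128,541 × $58,650 = 11,783.75; Unit G2 806,762/2,128,541 × $58,650 = 22,229.59.
At nearest $5: Unit PH2 $9,575; Unit G1 $15,065; Unit 2C $11,785; Unit G2 $22,230. Sum = $58,655.
Difference $58,650 − $58,655 = −$5 applied to largest assessed value (Unit G2): Unit G2 becomes $22,225.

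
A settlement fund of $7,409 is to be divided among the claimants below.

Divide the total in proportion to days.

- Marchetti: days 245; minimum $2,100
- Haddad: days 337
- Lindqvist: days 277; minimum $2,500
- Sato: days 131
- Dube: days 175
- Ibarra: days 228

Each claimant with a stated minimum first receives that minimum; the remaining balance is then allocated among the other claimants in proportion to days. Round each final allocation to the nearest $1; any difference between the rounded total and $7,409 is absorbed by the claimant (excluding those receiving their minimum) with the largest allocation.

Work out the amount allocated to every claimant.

Fund the minimums — Marchetti $2,100; Lindqvist $2,500. Balance $2,809.
Balance split over remaining days 871: Haddad 1,086.83 → $1,087; Sato 422.48 → $422; Dube 564.38 → $564; Ibarra 735.31 → $735.
Rounding difference +$1 applied to Haddad → $1,088.

Marchetti: $2,100 · Haddad: $1,088 · Lindqvist: $2,500 · Sato: $422 · Dube: $564 · Ibarra: $735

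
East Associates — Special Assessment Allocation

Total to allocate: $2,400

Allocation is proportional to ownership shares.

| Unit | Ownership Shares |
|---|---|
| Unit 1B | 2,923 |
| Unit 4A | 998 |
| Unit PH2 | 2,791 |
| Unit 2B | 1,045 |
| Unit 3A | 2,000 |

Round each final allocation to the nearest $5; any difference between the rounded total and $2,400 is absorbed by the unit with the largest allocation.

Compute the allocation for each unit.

Unit 1B: $725 | Unit 4A: $245 | Unit PH2: $685 | Unit 2B: $255 | Unit 3A: $490

Sum of ownership shares: 9,757.
Pro-rata amounts: Unit 1B 2,923/9,757 × $2,400 = 718.99; Unit 4A 998/9,757 × $2,400 = 245.49; Unit PH2 2,791/9,757 × $2,400 = 686.52; Unit 2B 1,045/9,757 × $2,400 = 257.05; Unit 3A 2,000/9,757 × $2,400 = 491.95.
After rounding ($5): Unit 1B $720; Unit 4A $245; Unit PH2 $685; Unit 2B $255; Unit 3A $490. Sum = $2,395.
Difference $2,400 − $2,395 = +$5 applied to largest allocation (Unit 1B): Unit 1B becomes $725.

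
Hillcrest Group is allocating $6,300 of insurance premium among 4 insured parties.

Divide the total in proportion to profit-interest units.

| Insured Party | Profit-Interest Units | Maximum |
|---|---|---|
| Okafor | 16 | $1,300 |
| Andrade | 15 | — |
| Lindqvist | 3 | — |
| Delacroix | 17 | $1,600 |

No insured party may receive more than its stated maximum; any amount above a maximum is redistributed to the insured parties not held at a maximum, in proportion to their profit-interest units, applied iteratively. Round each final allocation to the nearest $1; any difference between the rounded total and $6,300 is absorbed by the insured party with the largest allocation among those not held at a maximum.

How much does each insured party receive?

Sum of profit-interest units: 51.
Proportional shares (ignoring caps): Okafor 1,976.47; Andrade 1,852.94; Lindqvist 370.59; Delacroix 2,100.00.
Capped: Okafor ($1,300), Delacroix ($1,600); remaining pool $3,400 reallocated over remaining profit-interest units 18.
Remaining shares: Andrade 2,833.33 → $2,833; Lindqvist 566.67 → $567.

Okafor: $1,300 | Andrade: $2,833 | Lindqvist: $567 | Delacroix: $1,600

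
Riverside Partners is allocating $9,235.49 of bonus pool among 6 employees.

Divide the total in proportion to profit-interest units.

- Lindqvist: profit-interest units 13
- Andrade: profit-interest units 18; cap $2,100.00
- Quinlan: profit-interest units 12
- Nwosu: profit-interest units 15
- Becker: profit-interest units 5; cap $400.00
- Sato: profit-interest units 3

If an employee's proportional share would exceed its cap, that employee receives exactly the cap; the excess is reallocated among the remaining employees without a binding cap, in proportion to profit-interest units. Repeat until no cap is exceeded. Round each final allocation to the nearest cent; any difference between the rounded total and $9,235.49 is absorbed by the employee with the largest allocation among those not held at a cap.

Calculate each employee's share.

Profit-interest units total: 66.
Pro-rata shares before constraints: Lindqvist 1,819.1117; Andrade 2,518.7700; Quinlan 1,679.1800; Nwosu 2,098.9750; Becker 699.6583; Sato 419.7950.
Held at cap: Andrade ($2,100.00), Becker ($400.00); residual $6,735.49 reallocated over remaining profit-interest units 43.
Remaining shares: Lindqvist 2,036.3109 → $2,036.31; Quinlan 1,879.6716 → $1,879.67; Nwosu 2,349.5895 → $2,349.59; Sato 469.9179 → $469.92.

Lindqvist: $2,036.31; Andrade: $2,100.00; Quinlan: $1,879.67; Nwosu: $2,349.59; Becker: $400.00; Sato: $469.92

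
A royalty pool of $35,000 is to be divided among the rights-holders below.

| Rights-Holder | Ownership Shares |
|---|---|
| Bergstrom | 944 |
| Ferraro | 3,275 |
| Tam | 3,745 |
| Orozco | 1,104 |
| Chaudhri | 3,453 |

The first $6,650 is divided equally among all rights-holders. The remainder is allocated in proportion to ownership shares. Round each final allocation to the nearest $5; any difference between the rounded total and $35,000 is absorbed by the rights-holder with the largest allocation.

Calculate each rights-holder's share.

Bergstrom: $3,465; Ferraro: $8,745; Tam: $9,810; Orozco: $3,830; Chaudhri: $9,150

$6,650 shared equally gives $1,330 per rights-holder.
Remainder $28,350 by ownership shares (total 12,521): Bergstrom 2,137.40 → $2,135; Ferraro 7,415.24 → $7,415; Tam 8,479.41 → $8,480; Orozco 2,499.67 → $2,500; Chaudhri 7,818.27 → $7,820.
Totals: Bergstrom $1,330 + $2,135 = $3,465; Ferraro $1,330 + $7,415 = $8,745; Tam $1,330 + $8,480 = $9,810; Orozco $1,330 + $2,500 = $3,830; Chaudhri $1,330 + $7,820 = $9,150.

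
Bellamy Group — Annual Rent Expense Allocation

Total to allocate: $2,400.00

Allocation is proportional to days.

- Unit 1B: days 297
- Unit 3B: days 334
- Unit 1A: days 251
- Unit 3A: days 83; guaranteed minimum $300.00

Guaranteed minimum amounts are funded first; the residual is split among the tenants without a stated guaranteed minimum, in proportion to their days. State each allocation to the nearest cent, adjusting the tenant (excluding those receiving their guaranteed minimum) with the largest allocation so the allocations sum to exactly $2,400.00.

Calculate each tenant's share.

Minimums first: Unit 3A $300.00. Residual $2,100.00.
Residual split over remaining days 882: Unit 1B 707.1429 → $707.14; Unit 3B 795.2381 → $795.24; Unit 1A 597.6190 → $597.62.

Unit 1B: $707.14 · Unit 3B: $795.24 · Unit 1A: $597.62 · Unit 3A: $300.00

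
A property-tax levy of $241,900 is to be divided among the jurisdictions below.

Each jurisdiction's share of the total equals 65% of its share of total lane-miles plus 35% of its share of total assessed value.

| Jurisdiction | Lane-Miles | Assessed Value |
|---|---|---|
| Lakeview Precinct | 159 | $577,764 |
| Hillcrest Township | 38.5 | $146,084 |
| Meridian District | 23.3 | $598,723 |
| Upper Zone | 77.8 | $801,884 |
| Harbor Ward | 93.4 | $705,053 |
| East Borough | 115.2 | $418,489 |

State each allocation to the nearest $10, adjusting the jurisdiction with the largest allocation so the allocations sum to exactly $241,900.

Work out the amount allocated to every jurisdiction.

Totals — lane-miles 507.2, assessed value 3,247,997.
Blended shares (65% lane-miles + 35% assessed value): Lakeview Precinct 0.2660; Hillcrest Township 0.0651; Meridian District 0.0944; Upper Zone 0.1861; Harbor Ward 0.1957; East Borough 0.1927.
Pro-rata amounts: Lakeview Precinct 64,351.42; Hillcrest Township 15,743.18; Meridian District 22,829.95; Upper Zone 45,021.04; Harbor Ward 47,333.05; East Borough 46,621.36.
Rounded to nearest $10: Lakeview Precinct $64,350; Hillcrest Township $15,740; Meridian District $22,830; Upper Zone $45,020; Harbor Ward $47,330; East Borough $46,620. Sum = $241,890.
Difference $241,900 − $241,890 = +$10 applied to largest allocation (Lakeview Precinct): Lakeview Precinct becomes $64,360.

Lakeview Precinct: $64,360 · Hillcrest Township: $15,740 · Meridian District: $22,830 · Upper Zone: $45,020 · Harbor Ward: $47,330 · East Borough: $46,620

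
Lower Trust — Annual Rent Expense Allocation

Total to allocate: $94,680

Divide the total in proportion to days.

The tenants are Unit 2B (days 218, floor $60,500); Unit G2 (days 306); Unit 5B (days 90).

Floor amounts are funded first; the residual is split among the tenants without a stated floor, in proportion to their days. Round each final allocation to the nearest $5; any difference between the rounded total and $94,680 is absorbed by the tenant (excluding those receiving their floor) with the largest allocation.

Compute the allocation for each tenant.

Unit 2B: $60,500 | Unit G2: $26,410 | Unit 5B: $7,770

Guaranteed amounts: Unit 2B $60,500. Residual $34,180.
Residual split over remaining days 396: Unit G2 26,411.82 → $26,410; Unit 5B 7,768.18 → $7,770.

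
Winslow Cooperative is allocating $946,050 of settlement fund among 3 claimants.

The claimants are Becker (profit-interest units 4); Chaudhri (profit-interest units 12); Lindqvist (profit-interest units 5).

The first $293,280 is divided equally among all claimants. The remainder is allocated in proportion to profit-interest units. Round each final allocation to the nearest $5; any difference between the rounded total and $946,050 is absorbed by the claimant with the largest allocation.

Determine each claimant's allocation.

Becker: $222,095; Chaudhri: $470,775; Lindqvist: $253,180

First tranche $293,280 split equally: $97,760 each.
Remainder $652,770 by profit-interest units (total 21): Becker 124,337.14 → $124,335; Chaudhri 373,011.43 → $373,010; Lindqvist 155,421.43 → $155,420.
Rounding difference +$5 on remainder applied to Chaudhri.
Totals: Becker $97,760 + $124,335 = $222,095; Chaudhri $97,760 + $373,015 = $470,775; Lindqvist $97,760 + $155,420 = $253,180.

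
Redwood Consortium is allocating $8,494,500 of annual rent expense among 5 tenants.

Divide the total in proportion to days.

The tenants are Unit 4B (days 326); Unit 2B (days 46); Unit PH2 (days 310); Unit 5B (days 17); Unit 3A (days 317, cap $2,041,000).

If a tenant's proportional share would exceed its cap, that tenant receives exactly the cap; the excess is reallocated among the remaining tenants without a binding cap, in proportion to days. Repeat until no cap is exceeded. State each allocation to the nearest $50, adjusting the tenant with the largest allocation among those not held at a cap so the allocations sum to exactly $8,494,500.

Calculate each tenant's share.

Unit 4B: $3,009,800 | Unit 2B: $424,700 | Unit PH2: $2,862,050 | Unit 5B: $156,950 | Unit 3A: $2,041,000

Total days = 1,016.
Proportional shares (ignoring caps): Unit 4B 2,725,597.44; Unit 2B 384,593.50; Unit PH2 2,591,825.79; Unit 5B 142,132.38; Unit 3A 2,650,350.89.
Cap binds for Unit 3A ($2,041,000); remaining pool $6,453,500 reallocated over remaining days 699.
Shares after redistribution: Unit 4B 3,009,786.84 → $3,009,800; Unit 2B 424,693.85 → $424,700; Unit PH2 2,862,067.24 → $2,862,050; Unit 5B 156,952.07 → $156,950.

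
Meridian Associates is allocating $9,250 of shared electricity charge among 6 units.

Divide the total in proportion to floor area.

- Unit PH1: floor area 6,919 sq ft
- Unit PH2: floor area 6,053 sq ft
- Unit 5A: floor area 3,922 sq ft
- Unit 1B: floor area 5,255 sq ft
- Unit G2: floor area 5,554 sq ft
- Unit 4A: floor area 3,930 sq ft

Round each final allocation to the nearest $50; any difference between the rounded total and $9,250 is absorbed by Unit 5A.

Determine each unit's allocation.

Total floor area = 31,633.
Raw shares: Unit PH1 6,919/31,633 × $9,250 = 2,023.23; Unit PH2 6,053/31,633 × $9,250 = 1,769.99; Unit 5A 3,922/31,633 × $9,250 = 1,146.86; Unit 1B 5,255/31,633 × $9,250 = 1,536.65; Unit G2 5,554/31,633 × $9,250 = 1,624.08; Unit 4A 3,930/31,633 × $9,250 = 1,149.20.
At nearest $50: Unit PH1 $2,000; Unit PH2 $1,750; Unit 5A $1,150; Unit 1B $1,550; Unit G2 $1,600; Unit 4A $1,150. Sum = $9,200.
Difference $9,250 − $9,200 = +$50 applied to Unit 5A: Unit 5A becomes $1,200.

Unit PH1: $2,000; Unit PH2: $1,750; Unit 5A: $1,200; Unit 1B: $1,550; Unit G2: $1,600; Unit 4A: $1,150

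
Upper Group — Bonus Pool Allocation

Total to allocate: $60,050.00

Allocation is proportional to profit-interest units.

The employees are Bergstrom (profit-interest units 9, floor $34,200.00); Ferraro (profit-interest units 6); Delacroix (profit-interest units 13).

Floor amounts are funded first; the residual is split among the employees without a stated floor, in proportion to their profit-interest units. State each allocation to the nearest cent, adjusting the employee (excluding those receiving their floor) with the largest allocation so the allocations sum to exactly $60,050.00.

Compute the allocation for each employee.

Bergstrom: $34,200.00 | Ferraro: $8,163.16 | Delacroix: $17,686.84

Fund the minimums — Bergstrom $34,200.00. Residual $25,850.00.
Residual split over remaining profit-interest units 19: Ferraro 8,163.1579 → $8,163.16; Delacroix 17,686.8421 → $17,686.84.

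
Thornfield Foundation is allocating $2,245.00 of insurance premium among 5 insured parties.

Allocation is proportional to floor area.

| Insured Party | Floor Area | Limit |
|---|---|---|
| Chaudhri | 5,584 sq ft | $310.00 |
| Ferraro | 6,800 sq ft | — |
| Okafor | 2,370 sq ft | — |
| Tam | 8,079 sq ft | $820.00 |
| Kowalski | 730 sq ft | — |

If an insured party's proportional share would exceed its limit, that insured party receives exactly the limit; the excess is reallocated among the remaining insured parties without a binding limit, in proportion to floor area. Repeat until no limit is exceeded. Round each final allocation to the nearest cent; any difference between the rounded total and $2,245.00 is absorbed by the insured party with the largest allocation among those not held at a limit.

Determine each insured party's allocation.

Chaudhri: $310.00 | Ferraro: $765.86 | Okafor: $266.92 | Tam: $820.00 | Kowalski: $82.22

Sum of floor area: 23,563.
Unconstrained shares: Chaudhri 532.0239; Ferraro 647.8802; Okafor 225.8053; Tam 769.7388; Kowalski 69.5518.
Cap binds for Chaudhri ($310.00); balance $1,935.00 reallocated over remaining floor area 17,979.
Cap binds for Tam ($820.00); balance $1,115.00 reallocated over remaining floor area 9,900.
Shares after redistribution: Ferraro 765.8586 → $765.86; Okafor 266.9242 → $266.92; Kowalski 82.2172 → $82.22.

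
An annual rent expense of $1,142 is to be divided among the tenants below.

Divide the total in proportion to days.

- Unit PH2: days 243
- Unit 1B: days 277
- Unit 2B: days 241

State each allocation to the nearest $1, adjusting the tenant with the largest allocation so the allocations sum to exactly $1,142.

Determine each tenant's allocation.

Unit PH2: $365 · Unit 1B: $415 · Unit 2B: $362

Total days = 761.
Pro-rata amounts: Unit PH2 243/761 × $1,142 = 364.66; Unit 1B 277/761 × $1,142 = 415.68; Unit 2B 241/761 × $1,142 = 361.66.
After rounding ($1): Unit PH2 $365; Unit 1B $416; Unit 2B $362. Sum = $1,143.
Difference $1,142 − $1,143 = −$1 applied to largest allocation (Unit 1B): Unit 1B becomes $415.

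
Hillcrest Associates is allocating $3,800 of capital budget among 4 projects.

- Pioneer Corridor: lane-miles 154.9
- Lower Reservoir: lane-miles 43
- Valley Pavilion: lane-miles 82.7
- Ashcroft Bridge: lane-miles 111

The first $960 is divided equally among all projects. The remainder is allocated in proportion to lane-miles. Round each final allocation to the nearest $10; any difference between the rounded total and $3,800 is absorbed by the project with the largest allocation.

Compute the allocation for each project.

Pioneer Corridor: $1,360; Lower Reservoir: $550; Valley Pavilion: $840; Ashcroft Bridge: $1,050

First tranche $960 split equally: $240 each.
Remainder $2,840 by lane-miles (total 391.6): Pioneer Corridor 1,123.38 → $1,120; Lower Reservoir 311.85 → $310; Valley Pavilion 599.77 → $600; Ashcroft Bridge 805.01 → $810.
Totals: Pioneer Corridor $240 + $1,120 = $1,360; Lower Reservoir $240 + $310 = $550; Valley Pavilion $240 + $600 = $840; Ashcroft Bridge $240 + $810 = $1,050.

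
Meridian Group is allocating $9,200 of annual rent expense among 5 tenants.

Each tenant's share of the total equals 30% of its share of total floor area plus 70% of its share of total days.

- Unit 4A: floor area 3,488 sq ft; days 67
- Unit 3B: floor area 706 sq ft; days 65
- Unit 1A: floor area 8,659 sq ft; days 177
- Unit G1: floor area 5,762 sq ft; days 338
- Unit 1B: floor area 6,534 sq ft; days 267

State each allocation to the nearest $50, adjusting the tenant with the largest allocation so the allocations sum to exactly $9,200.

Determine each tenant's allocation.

Unit 4A: $850; Unit 3B: $550; Unit 1A: $2,200; Unit G1: $3,000; Unit 1B: $2,600

Totals — floor area 25,149, days 914.
Combined weights (30% floor area + 70% days): Unit 4A 0.0929; Unit 3B 0.0582; Unit 1A 0.2389; Unit G1 0.3276; Unit 1B 0.2824.
Unrounded shares: Unit 4A 854.87; Unit 3B 535.47; Unit 1A 2,197.42; Unit G1 3,013.89; Unit 1B 2,598.35.
Rounded to nearest $50: Unit 4A $850; Unit 3B $550; Unit 1A $2,200; Unit G1 $3,000; Unit 1B $2,600. Sum = $9,200.
No rounding difference to absorb.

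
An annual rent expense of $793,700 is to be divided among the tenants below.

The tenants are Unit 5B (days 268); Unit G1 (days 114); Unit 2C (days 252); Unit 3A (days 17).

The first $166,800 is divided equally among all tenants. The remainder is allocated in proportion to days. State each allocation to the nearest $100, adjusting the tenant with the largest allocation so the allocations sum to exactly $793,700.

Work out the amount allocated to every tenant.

$166,800 shared equally gives $41,700 per tenant.
Remainder $626,900 by days (total 651): Unit 5B 258,078.65 → $258,100; Unit G1 109,779.72 → $109,800; Unit 2C 242,670.97 → $242,700; Unit 3A 16,370.66 → $16,400.
Rounding difference −$100 on remainder applied to Unit 5B.
Totals: Unit 5B $41,700 + $258,000 = $299,700; Unit G1 $41,700 + $109,800 = $151,500; Unit 2C $41,700 + $242,700 = $284,400; Unit 3A $41,700 + $16,400 = $58,100.

Unit 5B: $299,700 | Unit G1: $151,500 | Unit 2C: $284,400 | Unit 3A: $58,100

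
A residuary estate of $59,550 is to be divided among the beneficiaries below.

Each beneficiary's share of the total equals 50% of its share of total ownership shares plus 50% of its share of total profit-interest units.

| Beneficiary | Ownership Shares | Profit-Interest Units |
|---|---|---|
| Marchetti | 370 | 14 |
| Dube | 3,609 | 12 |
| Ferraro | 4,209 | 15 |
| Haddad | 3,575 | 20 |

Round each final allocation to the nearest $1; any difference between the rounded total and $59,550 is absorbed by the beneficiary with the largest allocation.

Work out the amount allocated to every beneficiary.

Ownership shares total 11,763; profit-interest units total 61.
Blended shares (50% ownership shares + 50% profit-interest units): Marchetti 0.1305; Dube 0.2518; Ferraro 0.3019; Haddad 0.3159.
Pro-rata amounts: Marchetti 7,770.17; Dube 14,992.63; Ferraro 17,975.72; Haddad 18,811.49.
Rounded to nearest $1: Marchetti $7,770; Dube $14,993; Ferraro $17,976; Haddad $18,811. Sum = $59,550.
Rounded total matches; no reconciliation needed.

Marchetti: $7,770 · Dube: $14,993 · Ferraro: $17,976 · Haddad: $18,811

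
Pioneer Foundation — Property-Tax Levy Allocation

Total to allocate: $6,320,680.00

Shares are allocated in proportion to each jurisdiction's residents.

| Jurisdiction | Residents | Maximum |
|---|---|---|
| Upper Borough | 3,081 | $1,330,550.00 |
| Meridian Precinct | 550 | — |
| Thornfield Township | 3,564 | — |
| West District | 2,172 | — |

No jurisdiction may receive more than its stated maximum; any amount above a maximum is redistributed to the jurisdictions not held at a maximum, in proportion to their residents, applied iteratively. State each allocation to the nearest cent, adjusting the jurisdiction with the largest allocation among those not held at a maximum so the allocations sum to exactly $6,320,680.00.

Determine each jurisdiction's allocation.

Upper Borough: $1,330,550.00 · Meridian Precinct: $436,616.53 · Thornfield Township: $2,829,275.11 · West District: $1,724,238.36

Total residents = 9,367.
Proportional shares (ignoring caps): Upper Borough 2,079,002.3572; Meridian Precinct 371,129.9242; Thornfield Township 2,404,921.9088; West District 1,465,625.8098.
Held at cap: Upper Borough ($1,330,550.00); remaining pool $4,990,130.00 reallocated over remaining residents 6,286.
Redistributed shares: Meridian Precinct 436,616.5288 → $436,616.53; Thornfield Township 2,829,275.1066 → $2,829,275.11; West District 1,724,238.3646 → $1,724,238.36.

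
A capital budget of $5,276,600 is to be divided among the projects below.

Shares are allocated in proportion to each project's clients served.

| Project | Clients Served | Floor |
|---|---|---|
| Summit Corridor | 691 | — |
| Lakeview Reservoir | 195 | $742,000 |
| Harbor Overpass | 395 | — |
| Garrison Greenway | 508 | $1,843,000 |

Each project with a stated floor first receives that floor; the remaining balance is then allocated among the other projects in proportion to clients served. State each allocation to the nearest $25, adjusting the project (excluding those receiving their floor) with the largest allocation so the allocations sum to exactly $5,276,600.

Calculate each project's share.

Minimums first: Lakeview Reservoir $742,000; Garrison Greenway $1,843,000. Residual $2,691,600.
Residual split over remaining clients served 1,086: Summit Corridor 1,712,611.05 → $1,712,600; Harbor Overpass 978,988.95 → $979,000.

Summit Corridor: $1,712,600 · Lakeview Reservoir: $742,000 · Harbor Overpass: $979,000 · Garrison Greenway: $1,843,000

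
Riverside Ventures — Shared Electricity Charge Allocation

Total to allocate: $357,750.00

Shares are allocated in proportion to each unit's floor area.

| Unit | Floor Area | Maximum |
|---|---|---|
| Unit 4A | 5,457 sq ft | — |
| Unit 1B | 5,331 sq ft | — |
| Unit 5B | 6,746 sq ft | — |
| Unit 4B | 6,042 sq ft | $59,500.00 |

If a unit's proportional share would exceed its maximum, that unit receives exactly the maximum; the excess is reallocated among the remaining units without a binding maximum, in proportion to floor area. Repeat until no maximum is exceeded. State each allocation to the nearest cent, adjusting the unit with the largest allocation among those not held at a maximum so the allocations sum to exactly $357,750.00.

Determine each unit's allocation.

Unit 4A: $92,822.53; Unit 1B: $90,679.29; Unit 5B: $114,748.18; Unit 4B: $59,500.00

Combined floor area = 23,576.
Proportional shares (ignoring caps): Unit 4A 82,806.3179; Unit 1B 80,894.3523; Unit 5B 102,366.0290; Unit 4B 91,683.3008.
Cap binds for Unit 4B ($59,500.00); balance $298,250.00 reallocated over remaining floor area 17,534.
Shares after redistribution: Unit 4A 92,822.5305 → $92,822.53; Unit 1B 90,679.2945 → $90,679.29; Unit 5B 114,748.17497 → $114,748.17.
Rounding difference +$0.01 applied to Unit 5B → $114,748.18.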